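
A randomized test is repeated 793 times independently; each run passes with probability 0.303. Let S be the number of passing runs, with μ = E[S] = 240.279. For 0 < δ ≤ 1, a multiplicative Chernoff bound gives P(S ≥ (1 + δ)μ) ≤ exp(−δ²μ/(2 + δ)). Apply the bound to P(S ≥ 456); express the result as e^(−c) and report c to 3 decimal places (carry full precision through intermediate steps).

Write 456 = (1 + δ)μ, so δ = 456/240.279 − 1 = 0.8977938…
Then the exponent is δ²μ/(2 + δ) = (456 − μ)² / (μ·(2 + δ)) = 66.834631.

66.835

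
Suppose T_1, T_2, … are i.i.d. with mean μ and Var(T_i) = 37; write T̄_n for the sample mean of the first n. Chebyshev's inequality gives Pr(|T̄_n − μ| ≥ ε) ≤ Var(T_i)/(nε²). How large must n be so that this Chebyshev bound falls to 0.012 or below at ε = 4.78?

Require 37/(n·4.78²) ≤ 0.012, i.e. n ≥ 37/(0.012·4.78²) = 134.947.
The smallest integer n is 135.

135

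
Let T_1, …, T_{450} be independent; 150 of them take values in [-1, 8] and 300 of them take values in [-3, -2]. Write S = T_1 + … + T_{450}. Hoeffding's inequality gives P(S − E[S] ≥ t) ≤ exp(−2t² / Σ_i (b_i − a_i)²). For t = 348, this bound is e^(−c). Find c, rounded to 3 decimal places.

19.454

Σ(b_i − a_i)² = 150·9² + 300·1² = 12450.
c = 2t² / 12450 = 2·348² / 12450 = 19.4545.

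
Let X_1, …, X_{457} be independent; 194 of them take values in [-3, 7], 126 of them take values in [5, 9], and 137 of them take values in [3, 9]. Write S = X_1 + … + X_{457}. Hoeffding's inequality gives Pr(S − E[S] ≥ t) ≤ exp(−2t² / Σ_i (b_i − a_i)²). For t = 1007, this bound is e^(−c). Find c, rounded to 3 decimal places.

Σ(b_i − a_i)² = 194·10² + 126·4² + 137·6² = 26348.
c = 2t² / 26348 = 2·1007² / 26348 = 76.9735.

76.974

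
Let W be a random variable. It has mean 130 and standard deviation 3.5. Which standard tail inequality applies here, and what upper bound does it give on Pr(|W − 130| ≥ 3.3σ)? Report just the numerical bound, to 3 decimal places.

0.092

Mean and variance are known, so Chebyshev's inequality applies.
Chebyshev: Pr(|W − μ| ≥ t) ≤ Var(W)/t².
Var(W) = σ² = 3.5² = 12.25.
t = 3.3·3.5 = 11.55.
Bound = 12.25 / 133.4025 = 0.0918.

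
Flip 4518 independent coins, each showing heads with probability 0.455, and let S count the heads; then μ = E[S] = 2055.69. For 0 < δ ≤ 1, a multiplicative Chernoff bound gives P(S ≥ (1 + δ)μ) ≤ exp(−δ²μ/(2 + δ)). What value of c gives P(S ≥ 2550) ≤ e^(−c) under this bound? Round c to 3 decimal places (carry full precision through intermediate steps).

53.052

Write 2550 = (1 + δ)μ, so δ = 2550/2055.69 − 1 = 0.2404594…
Then the exponent is δ²μ/(2 + δ) = (2550 − μ)² / (μ·(2 + δ)) = 53.052284.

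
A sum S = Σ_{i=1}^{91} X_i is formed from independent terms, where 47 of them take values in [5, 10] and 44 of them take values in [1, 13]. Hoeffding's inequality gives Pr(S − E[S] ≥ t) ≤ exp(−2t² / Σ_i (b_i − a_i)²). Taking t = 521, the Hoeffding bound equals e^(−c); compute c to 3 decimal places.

Σ(b_i − a_i)² = 47·5² + 44·12² = 7511.
c = 2t² / 7511 = 2·521² / 7511 = 72.2783.

72.278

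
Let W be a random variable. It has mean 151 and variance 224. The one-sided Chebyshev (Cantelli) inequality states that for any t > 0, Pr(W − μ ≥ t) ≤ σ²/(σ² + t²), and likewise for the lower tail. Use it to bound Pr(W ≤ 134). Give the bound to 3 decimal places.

Here σ² = 224 and t = 17, so σ² + t² = 513.
Cantelli's bound: 224/513 = 0.4366.

0.437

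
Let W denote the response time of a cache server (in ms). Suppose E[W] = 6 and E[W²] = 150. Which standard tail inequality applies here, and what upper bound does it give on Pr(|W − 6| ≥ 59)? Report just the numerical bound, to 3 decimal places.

The first two moments determine the variance, so Chebyshev's inequality is the sharpest standard bound available.
Var(W) = E[W²] − (E[W])² = 150 − 36 = 114.
Chebyshev's inequality: Pr(|W − μ| ≥ t) ≤ Var(W)/t² = 114/3481 = 0.0327.

0.033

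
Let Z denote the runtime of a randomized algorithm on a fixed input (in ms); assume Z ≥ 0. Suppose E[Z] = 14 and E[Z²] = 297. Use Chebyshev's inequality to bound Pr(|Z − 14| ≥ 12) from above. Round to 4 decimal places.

0.7014

Var(Z) = E[Z²] − (E[Z])² = 297 − 196 = 101.
Chebyshev's inequality: Pr(|Z − μ| ≥ t) ≤ Var(Z)/t² = 101/144 = 0.7014.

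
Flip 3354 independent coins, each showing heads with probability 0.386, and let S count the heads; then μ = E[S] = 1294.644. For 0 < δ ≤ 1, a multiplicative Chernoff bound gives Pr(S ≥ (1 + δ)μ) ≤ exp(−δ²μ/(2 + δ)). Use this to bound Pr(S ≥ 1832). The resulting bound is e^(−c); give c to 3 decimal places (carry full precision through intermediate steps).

Write 1832 = (1 + δ)μ, so δ = 1832/1294.644 − 1 = 0.4150608…
Then the exponent is δ²μ/(2 + δ) = (1832 − μ)² / (μ·(2 + δ)) = 92.351886.

92.352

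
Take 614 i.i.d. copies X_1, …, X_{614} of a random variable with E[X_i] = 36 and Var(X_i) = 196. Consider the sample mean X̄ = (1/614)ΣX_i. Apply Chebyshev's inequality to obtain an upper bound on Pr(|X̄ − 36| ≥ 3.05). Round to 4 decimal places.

0.0343

Var(X̄) = Var(X_i)/n = 196/614 = 0.31922.
Chebyshev: Pr(|X̄ − 36| ≥ 3.05) ≤ Var(X̄)/(3.05)² = 196/(614·3.05²) = 0.0343.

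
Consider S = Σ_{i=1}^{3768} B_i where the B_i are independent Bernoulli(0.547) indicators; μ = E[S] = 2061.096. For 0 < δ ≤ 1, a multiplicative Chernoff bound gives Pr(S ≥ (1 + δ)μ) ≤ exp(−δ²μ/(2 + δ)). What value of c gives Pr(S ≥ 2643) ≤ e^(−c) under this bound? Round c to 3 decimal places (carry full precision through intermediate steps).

Write 2643 = (1 + δ)μ, so δ = 2643/2061.096 − 1 = 0.2823275…
Then the exponent is δ²μ/(2 + δ) = (2643 − μ)² / (μ·(2 + δ)) = 71.982431.

71.982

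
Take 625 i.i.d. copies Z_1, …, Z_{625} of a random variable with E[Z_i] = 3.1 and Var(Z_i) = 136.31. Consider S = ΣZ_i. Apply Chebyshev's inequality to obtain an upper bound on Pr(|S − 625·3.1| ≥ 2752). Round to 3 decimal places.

0.011

Var(S) = n·Var(Z_i) = 625·136.31 = 85193.75.
Chebyshev: Pr(|S − 625·3.1| ≥ 2752) ≤ Var(S)/2752² = 85193.75/7573504 = 0.0112.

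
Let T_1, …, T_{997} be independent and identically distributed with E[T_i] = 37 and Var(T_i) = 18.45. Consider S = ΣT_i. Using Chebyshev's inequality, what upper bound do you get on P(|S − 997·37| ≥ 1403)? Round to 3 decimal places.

0.009

Var(S) = n·Var(T_i) = 997·18.45 = 18394.65.
Chebyshev: P(|S − 997·37| ≥ 1403) ≤ Var(S)/1403² = 18394.65/1968409 = 0.0093.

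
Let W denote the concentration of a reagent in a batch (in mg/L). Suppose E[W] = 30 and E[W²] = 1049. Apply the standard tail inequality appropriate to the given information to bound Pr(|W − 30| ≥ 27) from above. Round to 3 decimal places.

0.204

The first two moments determine the variance, so Chebyshev's inequality is the sharpest standard bound available.
Var(W) = E[W²] − (E[W])² = 1049 − 900 = 149.
Chebyshev's inequality: Pr(|W − μ| ≥ t) ≤ Var(W)/t² = 149/729 = 0.2044.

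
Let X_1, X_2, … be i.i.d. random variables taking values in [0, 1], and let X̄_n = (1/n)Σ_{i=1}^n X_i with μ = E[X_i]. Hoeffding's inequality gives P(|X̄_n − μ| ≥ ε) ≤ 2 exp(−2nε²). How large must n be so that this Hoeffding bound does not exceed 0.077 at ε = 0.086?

221

Require 2·exp(−2nε²) ≤ 0.077, i.e. 2nε² ≥ ln(2/0.077) = 3.257097.
So n ≥ 3.257097 / (2·0.086²) = 220.193.
The smallest integer n is 221.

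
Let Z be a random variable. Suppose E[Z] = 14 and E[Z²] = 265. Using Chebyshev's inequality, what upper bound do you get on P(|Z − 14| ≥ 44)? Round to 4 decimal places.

0.0356

Var(Z) = E[Z²] − (E[Z])² = 265 − 196 = 69.
Chebyshev's inequality: P(|Z − μ| ≥ t) ≤ Var(Z)/t² = 69/1936 = 0.0356.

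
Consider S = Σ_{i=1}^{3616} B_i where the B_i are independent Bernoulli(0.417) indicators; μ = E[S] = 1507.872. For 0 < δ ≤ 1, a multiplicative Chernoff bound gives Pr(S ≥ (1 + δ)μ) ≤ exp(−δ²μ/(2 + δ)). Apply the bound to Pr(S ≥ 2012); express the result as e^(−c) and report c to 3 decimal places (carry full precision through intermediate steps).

Write 2012 = (1 + δ)μ, so δ = 2012/1507.872 − 1 = 0.3343308…
Then the exponent is δ²μ/(2 + δ) = (2012 − μ)² / (μ·(2 + δ)) = 72.202921.

72.203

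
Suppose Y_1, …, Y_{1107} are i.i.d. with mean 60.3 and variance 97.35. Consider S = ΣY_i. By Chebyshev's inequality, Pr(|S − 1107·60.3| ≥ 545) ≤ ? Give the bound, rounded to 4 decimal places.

0.3628

Var(S) = n·Var(Y_i) = 1107·97.35 = 107766.45.
Chebyshev: Pr(|S − 1107·60.3| ≥ 545) ≤ Var(S)/545² = 107766.45/297025 = 0.3628.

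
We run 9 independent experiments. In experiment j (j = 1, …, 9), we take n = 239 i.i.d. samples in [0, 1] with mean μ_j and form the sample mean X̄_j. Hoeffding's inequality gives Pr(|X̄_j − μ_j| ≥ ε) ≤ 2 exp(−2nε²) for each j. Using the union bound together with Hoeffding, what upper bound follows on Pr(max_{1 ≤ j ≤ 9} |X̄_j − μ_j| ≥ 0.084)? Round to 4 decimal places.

Per-experiment Hoeffding bound: 2·exp(−2·239·0.084²) = 2·exp(−3.37277) = 0.068589.
Union bound over 9 events: 9·0.068589 = 0.61730.

0.6173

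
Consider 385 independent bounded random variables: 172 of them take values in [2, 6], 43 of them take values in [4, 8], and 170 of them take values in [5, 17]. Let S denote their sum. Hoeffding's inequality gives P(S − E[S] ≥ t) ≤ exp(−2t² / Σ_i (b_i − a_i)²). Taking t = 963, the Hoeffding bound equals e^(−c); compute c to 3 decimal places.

Σ(b_i − a_i)² = 172·4² + 43·4² + 170·12² = 27920.
c = 2t² / 27920 = 2·963² / 27920 = 66.4304.

66.430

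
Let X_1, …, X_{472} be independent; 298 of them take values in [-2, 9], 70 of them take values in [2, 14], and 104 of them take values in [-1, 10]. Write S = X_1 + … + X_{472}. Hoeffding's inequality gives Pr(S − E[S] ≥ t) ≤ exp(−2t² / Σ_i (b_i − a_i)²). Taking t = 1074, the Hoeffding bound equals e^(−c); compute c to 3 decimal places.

Σ(b_i − a_i)² = 298·11² + 70·12² + 104·11² = 58722.
c = 2t² / 58722 = 2·1074² / 58722 = 39.2860.

39.286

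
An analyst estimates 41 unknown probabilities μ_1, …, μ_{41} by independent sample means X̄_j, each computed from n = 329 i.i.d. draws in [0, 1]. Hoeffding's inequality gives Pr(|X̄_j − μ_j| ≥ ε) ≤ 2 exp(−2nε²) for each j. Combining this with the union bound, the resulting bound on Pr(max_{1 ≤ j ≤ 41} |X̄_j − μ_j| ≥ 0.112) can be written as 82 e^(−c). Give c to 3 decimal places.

Union bound over the 41 events: Pr(max_{1 ≤ j ≤ 41} |X̄_j − μ_j| ≥ 0.112) ≤ 41·2·exp(−2nε²) = 82 exp(−2·329·0.112²).
So c = 2·329·0.112² = 8.2540.

8.254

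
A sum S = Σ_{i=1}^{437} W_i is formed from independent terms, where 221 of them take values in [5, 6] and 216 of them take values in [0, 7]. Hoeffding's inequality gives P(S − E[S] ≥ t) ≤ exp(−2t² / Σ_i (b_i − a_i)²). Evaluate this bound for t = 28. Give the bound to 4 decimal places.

0.8649

Σ(b_i − a_i)² = 221·1² + 216·7² = 10805.
Exponent = 2·28² / 10805 = 0.14512.
Bound = exp(−0.14512) = 0.86492.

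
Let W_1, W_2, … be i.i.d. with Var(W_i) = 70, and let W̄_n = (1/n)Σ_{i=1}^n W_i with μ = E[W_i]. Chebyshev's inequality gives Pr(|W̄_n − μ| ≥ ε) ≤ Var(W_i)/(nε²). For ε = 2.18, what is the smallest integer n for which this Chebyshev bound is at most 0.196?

Require 70/(n·2.18²) ≤ 0.196, i.e. n ≥ 70/(0.196·2.18²) = 75.150.
The smallest integer n is 76.

76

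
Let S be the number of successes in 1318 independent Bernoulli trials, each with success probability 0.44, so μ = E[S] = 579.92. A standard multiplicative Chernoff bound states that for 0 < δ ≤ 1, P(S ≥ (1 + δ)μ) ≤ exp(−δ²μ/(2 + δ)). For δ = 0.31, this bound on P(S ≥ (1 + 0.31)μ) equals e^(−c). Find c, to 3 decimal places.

24.126

c = δ²μ/(2 + δ) = 0.31²·579.92/(2 + 0.31) = 24.1257.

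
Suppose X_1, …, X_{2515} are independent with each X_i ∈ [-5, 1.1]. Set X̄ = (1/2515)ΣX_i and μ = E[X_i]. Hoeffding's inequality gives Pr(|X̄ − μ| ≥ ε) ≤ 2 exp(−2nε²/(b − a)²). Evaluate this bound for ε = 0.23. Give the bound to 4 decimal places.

Exponent: 2nε²/(b − a)² = 2·2515·0.23² / 6.1² = 7.15095.
Bound = 2·exp(−7.15095) = 0.00157.

0.0016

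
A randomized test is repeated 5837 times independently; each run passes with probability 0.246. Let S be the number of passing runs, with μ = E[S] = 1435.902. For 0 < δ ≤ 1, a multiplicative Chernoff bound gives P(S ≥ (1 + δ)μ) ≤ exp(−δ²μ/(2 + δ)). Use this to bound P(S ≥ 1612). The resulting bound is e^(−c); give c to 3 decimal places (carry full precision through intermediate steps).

Write 1612 = (1 + δ)μ, so δ = 1612/1435.902 − 1 = 0.1226393…
Then the exponent is δ²μ/(2 + δ) = (1612 − μ)² / (μ·(2 + δ)) = 10.174378.

10.174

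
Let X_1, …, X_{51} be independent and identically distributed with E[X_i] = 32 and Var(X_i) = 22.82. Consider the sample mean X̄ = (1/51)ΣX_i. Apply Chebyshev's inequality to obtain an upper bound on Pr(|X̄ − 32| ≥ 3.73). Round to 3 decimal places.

Var(X̄) = Var(X_i)/n = 22.82/51 = 0.44745.
Chebyshev: Pr(|X̄ − 32| ≥ 3.73) ≤ Var(X̄)/(3.73)² = 22.82/(51·3.73²) = 0.0322.

0.032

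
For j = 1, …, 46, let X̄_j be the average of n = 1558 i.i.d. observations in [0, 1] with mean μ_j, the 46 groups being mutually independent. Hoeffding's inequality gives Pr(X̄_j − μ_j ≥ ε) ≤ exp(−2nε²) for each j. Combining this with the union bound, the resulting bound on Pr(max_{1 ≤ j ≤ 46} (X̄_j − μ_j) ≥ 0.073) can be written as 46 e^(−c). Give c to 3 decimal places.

Union bound over the 46 events: Pr(max_{1 ≤ j ≤ 46} (X̄_j − μ_j) ≥ 0.073) ≤ 46·exp(−2nε²) = 46 exp(−2·1558·0.073²).
So c = 2·1558·0.073² = 16.6052.

16.605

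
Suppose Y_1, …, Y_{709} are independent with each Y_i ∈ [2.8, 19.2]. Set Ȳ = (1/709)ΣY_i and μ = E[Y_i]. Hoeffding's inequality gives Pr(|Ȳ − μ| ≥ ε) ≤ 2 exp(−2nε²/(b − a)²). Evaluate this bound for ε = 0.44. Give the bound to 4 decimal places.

Exponent: 2nε²/(b − a)² = 2·709·0.44² / 16.4² = 1.02069.
Bound = 2·exp(−1.02069) = 0.72069.

0.7207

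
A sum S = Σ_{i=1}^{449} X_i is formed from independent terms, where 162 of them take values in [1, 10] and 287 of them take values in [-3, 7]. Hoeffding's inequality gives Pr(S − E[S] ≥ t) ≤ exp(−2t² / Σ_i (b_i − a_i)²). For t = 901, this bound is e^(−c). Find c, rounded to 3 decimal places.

Σ(b_i − a_i)² = 162·9² + 287·10² = 41822.
c = 2t² / 41822 = 2·901² / 41822 = 38.8217.

38.822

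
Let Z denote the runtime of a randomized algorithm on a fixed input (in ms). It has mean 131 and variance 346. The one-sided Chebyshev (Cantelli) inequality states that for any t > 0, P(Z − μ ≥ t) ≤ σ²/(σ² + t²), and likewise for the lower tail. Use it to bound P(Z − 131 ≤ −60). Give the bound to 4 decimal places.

0.0877

Here σ² = 346 and t = 60, so σ² + t² = 3946.
Cantelli's bound: 346/3946 = 0.0877.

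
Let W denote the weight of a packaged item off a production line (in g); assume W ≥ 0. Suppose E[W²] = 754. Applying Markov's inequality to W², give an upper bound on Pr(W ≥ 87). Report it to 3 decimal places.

0.100

Since W ≥ 0, the event {W ≥ 87} is the same as {W² ≥ 7569}.
Markov's inequality applied to W² gives Pr(W² ≥ 7569) ≤ E[W²]/7569 = 754/7569 = 0.0996.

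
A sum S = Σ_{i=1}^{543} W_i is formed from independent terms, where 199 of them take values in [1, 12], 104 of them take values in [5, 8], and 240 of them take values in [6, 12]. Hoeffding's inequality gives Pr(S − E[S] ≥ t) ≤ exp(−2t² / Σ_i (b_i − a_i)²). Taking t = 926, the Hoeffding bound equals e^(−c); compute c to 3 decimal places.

50.957

Σ(b_i − a_i)² = 199·11² + 104·3² + 240·6² = 33655.
c = 2t² / 33655 = 2·926² / 33655 = 50.9568.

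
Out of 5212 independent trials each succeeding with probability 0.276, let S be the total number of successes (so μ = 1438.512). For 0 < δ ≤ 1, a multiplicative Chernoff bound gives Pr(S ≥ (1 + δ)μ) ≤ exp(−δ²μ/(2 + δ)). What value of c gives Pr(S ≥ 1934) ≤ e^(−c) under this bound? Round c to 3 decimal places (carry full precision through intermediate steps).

72.797

Write 1934 = (1 + δ)μ, so δ = 1934/1438.512 − 1 = 0.3444448…
Then the exponent is δ²μ/(2 + δ) = (1934 − μ)² / (μ·(2 + δ)) = 72.796882.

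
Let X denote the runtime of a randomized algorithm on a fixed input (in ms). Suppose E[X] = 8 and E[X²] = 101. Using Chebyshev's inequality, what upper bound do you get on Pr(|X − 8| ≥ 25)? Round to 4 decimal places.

Var(X) = E[X²] − (E[X])² = 101 − 64 = 37.
Chebyshev's inequality: Pr(|X − μ| ≥ t) ≤ Var(X)/t² = 37/625 = 0.0592.

0.0592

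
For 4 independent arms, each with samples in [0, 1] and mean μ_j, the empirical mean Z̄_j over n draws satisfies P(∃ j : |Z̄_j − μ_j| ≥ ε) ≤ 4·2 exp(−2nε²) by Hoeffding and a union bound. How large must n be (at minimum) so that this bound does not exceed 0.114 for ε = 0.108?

Need 2·4·exp(−2nε²) ≤ 0.114, i.e. exp(−2nε²) ≤ 0.114/8.
So 2nε² ≥ ln(8/0.114) = 4.250998.
Hence n ≥ 4.250998/(2·0.108²) = 182.227.
The smallest integer n is 183.

183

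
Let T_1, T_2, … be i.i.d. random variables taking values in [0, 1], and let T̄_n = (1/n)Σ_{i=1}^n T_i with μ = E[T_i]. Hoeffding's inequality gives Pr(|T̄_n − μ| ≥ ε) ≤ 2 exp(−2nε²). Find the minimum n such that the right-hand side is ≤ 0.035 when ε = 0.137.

108

Require 2·exp(−2nε²) ≤ 0.035, i.e. 2nε² ≥ ln(2/0.035) = 4.045554.
So n ≥ 4.045554 / (2·0.137²) = 107.772.
The smallest integer n is 108.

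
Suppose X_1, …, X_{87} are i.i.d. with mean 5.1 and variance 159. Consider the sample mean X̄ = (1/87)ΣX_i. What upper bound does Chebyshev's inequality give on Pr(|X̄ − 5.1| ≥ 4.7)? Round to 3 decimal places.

0.083

Var(X̄) = Var(X_i)/n = 159/87 = 1.8276.
Chebyshev: Pr(|X̄ − 5.1| ≥ 4.7) ≤ Var(X̄)/(4.7)² = 159/(87·4.7²) = 0.0827.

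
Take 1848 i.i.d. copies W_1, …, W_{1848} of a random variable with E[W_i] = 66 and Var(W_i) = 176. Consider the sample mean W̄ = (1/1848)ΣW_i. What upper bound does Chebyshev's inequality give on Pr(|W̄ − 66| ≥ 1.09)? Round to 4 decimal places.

Var(W̄) = Var(W_i)/n = 176/1848 = 0.095238.
Chebyshev: Pr(|W̄ − 66| ≥ 1.09) ≤ Var(W̄)/(1.09)² = 176/(1848·1.09²) = 0.0802.

0.0802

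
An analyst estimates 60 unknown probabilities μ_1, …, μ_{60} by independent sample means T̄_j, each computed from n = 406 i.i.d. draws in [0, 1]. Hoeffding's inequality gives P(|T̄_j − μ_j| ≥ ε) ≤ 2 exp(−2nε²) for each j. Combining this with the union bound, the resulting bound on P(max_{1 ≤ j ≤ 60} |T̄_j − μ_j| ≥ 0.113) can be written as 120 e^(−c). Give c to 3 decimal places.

Union bound over the 60 events: P(max_{1 ≤ j ≤ 60} |T̄_j − μ_j| ≥ 0.113) ≤ 60·2·exp(−2nε²) = 120 exp(−2·406·0.113²).
So c = 2·406·0.113² = 10.3684.

10.368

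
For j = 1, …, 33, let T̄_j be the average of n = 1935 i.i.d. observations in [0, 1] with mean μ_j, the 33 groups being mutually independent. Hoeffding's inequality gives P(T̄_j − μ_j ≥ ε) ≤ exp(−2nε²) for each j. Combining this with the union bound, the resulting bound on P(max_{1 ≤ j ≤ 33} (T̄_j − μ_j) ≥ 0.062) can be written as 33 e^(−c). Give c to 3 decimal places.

Union bound over the 33 events: P(max_{1 ≤ j ≤ 33} (T̄_j − μ_j) ≥ 0.062) ≤ 33·exp(−2nε²) = 33 exp(−2·1935·0.062²).
So c = 2·1935·0.062² = 14.8763.

14.876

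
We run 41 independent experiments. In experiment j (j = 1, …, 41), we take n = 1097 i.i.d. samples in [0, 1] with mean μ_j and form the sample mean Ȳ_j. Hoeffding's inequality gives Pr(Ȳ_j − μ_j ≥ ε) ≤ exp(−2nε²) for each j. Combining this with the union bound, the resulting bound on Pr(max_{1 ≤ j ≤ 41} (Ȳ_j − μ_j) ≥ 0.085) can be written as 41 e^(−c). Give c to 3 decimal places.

Union bound over the 41 events: Pr(max_{1 ≤ j ≤ 41} (Ȳ_j − μ_j) ≥ 0.085) ≤ 41·exp(−2nε²) = 41 exp(−2·1097·0.085²).
So c = 2·1097·0.085² = 15.8516.

15.852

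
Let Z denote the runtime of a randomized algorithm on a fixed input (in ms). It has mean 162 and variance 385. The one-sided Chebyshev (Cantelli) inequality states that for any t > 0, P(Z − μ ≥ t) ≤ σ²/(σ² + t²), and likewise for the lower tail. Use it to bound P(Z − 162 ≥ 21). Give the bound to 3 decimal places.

Here σ² = 385 and t = 21, so σ² + t² = 826.
Cantelli's bound: 385/826 = 0.4661.

0.466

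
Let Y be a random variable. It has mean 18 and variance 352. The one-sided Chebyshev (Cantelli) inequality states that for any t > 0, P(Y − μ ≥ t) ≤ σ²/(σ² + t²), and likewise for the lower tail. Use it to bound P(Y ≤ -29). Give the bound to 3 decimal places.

0.137

Here σ² = 352 and t = 47, so σ² + t² = 2561.
Cantelli's bound: 352/2561 = 0.1374.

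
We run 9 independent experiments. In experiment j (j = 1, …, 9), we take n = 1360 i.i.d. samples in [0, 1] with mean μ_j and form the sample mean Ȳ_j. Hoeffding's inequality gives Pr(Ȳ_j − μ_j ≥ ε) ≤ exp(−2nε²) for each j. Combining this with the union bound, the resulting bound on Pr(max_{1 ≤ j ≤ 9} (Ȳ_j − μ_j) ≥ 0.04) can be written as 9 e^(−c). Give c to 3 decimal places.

Union bound over the 9 events: Pr(max_{1 ≤ j ≤ 9} (Ȳ_j − μ_j) ≥ 0.04) ≤ 9·exp(−2nε²) = 9 exp(−2·1360·0.04²).
So c = 2·1360·0.04² = 4.3520.

4.352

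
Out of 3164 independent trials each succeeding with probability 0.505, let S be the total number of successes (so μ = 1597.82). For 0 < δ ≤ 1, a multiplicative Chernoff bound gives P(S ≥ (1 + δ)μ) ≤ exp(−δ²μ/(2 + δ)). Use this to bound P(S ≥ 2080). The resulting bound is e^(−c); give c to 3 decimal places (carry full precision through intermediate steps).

63.216

Write 2080 = (1 + δ)μ, so δ = 2080/1597.82 − 1 = 0.3017737…
Then the exponent is δ²μ/(2 + δ) = (2080 − μ)² / (μ·(2 + δ)) = 63.216131.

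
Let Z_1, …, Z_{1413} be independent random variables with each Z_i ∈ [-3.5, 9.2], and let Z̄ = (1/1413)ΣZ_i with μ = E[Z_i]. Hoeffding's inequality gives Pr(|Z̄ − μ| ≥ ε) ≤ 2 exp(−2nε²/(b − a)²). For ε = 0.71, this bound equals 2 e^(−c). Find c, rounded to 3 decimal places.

8.832

c = 2nε²/(b − a)² = 2·1413·0.71² / 12.7² = 8.8325.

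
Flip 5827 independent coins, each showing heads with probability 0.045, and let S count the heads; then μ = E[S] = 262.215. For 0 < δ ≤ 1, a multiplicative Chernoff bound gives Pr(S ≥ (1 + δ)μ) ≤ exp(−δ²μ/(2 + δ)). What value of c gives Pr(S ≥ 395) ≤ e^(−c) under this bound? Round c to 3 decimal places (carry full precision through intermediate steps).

26.828

Write 395 = (1 + δ)μ, so δ = 395/262.215 − 1 = 0.5063974…
Then the exponent is δ²μ/(2 + δ) = (395 − μ)² / (μ·(2 + δ)) = 26.828140.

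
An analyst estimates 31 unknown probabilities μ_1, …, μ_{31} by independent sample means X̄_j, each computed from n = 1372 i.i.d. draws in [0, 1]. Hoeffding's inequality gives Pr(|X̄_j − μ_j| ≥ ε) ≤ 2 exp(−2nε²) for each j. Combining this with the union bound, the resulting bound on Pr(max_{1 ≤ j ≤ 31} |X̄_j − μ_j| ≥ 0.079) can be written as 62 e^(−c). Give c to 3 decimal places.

17.125

Union bound over the 31 events: Pr(max_{1 ≤ j ≤ 31} |X̄_j − μ_j| ≥ 0.079) ≤ 31·2·exp(−2nε²) = 62 exp(−2·1372·0.079²).
So c = 2·1372·0.079² = 17.1253.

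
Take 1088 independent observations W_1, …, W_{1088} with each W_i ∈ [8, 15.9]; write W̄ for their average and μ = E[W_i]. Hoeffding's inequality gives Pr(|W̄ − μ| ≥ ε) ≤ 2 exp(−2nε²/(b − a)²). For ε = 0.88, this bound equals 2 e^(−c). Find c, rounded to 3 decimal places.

27.000

c = 2nε²/(b − a)² = 2·1088·0.88² / 7.9² = 27.0004.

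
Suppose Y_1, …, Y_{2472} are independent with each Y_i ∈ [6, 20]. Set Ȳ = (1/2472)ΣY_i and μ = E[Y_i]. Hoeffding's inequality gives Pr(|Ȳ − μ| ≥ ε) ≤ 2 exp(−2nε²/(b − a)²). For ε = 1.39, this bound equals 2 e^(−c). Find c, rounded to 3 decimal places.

48.736

c = 2nε²/(b − a)² = 2·2472·1.39² / 14² = 48.7362.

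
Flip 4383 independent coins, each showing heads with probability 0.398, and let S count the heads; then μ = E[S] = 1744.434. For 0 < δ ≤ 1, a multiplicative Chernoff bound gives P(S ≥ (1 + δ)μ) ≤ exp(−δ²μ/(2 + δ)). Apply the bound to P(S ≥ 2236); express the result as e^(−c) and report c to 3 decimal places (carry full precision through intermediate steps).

60.706

Write 2236 = (1 + δ)μ, so δ = 2236/1744.434 − 1 = 0.2817911…
Then the exponent is δ²μ/(2 + δ) = (2236 − μ)² / (μ·(2 + δ)) = 60.706228.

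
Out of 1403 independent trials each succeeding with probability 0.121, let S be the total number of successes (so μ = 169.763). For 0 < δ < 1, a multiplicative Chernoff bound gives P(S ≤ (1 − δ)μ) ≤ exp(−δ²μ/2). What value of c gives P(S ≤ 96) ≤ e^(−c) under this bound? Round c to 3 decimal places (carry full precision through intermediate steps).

16.025

Write 96 = (1 − δ)μ, so δ = 1 − 96/169.763 = 0.4345058…
Then the exponent is δ²μ/2 = (μ − 96)²/(2μ) = 16.025224.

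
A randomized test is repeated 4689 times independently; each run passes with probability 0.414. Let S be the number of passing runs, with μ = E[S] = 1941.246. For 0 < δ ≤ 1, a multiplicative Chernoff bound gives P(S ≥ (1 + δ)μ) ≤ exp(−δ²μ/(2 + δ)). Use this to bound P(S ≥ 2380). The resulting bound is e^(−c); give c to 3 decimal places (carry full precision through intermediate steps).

Write 2380 = (1 + δ)μ, so δ = 2380/1941.246 − 1 = 0.2260167…
Then the exponent is δ²μ/(2 + δ) = (2380 − μ)² / (μ·(2 + δ)) = 44.548510.

44.549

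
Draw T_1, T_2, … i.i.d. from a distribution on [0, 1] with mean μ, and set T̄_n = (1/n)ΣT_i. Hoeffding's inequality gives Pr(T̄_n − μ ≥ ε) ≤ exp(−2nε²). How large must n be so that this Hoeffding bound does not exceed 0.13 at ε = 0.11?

Require exp(−2nε²) ≤ 0.13, i.e. 2nε² ≥ ln(1/0.13) = 2.040221.
So n ≥ 2.040221 / (2·0.11²) = 84.307.
The smallest integer n is 85.

85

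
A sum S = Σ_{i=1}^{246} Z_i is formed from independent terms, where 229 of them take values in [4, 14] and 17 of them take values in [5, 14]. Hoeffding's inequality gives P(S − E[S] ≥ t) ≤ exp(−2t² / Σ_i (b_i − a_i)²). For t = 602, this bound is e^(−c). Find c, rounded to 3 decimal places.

Σ(b_i − a_i)² = 229·10² + 17·9² = 24277.
c = 2t² / 24277 = 2·602² / 24277 = 29.8557.

29.856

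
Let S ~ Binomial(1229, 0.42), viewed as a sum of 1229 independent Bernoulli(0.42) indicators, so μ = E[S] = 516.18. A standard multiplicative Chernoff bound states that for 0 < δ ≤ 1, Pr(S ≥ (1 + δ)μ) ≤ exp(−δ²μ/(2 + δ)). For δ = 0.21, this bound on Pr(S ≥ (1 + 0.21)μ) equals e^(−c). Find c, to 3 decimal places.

c = δ²μ/(2 + δ) = 0.21²·516.18/(2 + 0.21) = 10.3002.

10.300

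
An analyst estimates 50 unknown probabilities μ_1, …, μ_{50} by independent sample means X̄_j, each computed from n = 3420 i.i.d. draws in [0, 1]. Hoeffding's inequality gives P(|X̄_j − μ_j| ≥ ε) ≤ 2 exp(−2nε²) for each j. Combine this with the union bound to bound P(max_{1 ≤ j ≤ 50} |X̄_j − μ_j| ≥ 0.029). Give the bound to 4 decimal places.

0.3175

Per-experiment Hoeffding bound: 2·exp(−2·3420·0.029²) = 2·exp(−5.75244) = 0.00635.
Union bound over 50 events: 50·0.00635 = 0.31750.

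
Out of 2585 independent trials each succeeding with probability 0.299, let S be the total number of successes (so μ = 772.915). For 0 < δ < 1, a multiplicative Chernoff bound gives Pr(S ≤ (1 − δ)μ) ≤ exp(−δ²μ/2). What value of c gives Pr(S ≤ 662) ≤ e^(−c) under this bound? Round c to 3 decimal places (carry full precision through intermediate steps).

7.958

Write 662 = (1 − δ)μ, so δ = 1 − 662/772.915 = 0.1435022…
Then the exponent is δ²μ/2 = (μ − 662)²/(2μ) = 7.958273.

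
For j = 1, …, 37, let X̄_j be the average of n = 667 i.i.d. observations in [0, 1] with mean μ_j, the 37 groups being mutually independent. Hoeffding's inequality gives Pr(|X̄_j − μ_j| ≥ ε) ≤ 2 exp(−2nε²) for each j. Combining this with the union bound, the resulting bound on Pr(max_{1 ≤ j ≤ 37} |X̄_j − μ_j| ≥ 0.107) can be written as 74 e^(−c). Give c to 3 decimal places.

15.273

Union bound over the 37 events: Pr(max_{1 ≤ j ≤ 37} |X̄_j − μ_j| ≥ 0.107) ≤ 37·2·exp(−2nε²) = 74 exp(−2·667·0.107²).
So c = 2·667·0.107² = 15.2730.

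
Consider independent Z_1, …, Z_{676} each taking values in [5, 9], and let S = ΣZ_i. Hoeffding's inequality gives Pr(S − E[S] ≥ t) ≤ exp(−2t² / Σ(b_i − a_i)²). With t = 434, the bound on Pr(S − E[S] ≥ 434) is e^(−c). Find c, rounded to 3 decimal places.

Σ(b_i − a_i)² = 676·(4)² = 10816.
c = 2t²/10816 = 2·434²/10816 = 34.8291.

34.829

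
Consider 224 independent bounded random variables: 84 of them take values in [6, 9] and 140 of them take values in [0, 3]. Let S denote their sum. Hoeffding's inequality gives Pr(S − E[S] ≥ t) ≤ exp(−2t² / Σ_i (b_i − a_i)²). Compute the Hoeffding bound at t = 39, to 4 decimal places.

Σ(b_i − a_i)² = 84·3² + 140·3² = 2016.
Exponent = 2·39² / 2016 = 1.50893.
Bound = exp(−1.50893) = 0.22115.

0.2211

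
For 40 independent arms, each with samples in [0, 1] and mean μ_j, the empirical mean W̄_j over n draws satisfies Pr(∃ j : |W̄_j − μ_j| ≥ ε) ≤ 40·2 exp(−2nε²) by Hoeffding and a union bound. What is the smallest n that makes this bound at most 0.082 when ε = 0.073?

646

Need 2·40·exp(−2nε²) ≤ 0.082, i.e. exp(−2nε²) ≤ 0.082/80.
So 2nε² ≥ ln(80/0.082) = 6.883063.
Hence n ≥ 6.883063/(2·0.073²) = 645.812.
The smallest integer n is 646.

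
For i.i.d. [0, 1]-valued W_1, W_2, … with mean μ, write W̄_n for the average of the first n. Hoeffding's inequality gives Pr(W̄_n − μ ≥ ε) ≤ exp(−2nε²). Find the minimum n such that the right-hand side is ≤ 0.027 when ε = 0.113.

142

Require exp(−2nε²) ≤ 0.027, i.e. 2nε² ≥ ln(1/0.027) = 3.611918.
So n ≥ 3.611918 / (2·0.113²) = 141.433.
The smallest integer n is 142.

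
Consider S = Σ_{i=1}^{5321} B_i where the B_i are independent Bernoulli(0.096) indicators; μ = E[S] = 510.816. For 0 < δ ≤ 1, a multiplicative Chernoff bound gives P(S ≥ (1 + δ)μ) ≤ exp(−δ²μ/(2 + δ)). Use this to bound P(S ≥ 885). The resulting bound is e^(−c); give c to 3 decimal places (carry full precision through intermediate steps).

Write 885 = (1 + δ)μ, so δ = 885/510.816 − 1 = 0.7325221…
Then the exponent is δ²μ/(2 + δ) = (885 − μ)² / (μ·(2 + δ)) = 100.309544.

100.310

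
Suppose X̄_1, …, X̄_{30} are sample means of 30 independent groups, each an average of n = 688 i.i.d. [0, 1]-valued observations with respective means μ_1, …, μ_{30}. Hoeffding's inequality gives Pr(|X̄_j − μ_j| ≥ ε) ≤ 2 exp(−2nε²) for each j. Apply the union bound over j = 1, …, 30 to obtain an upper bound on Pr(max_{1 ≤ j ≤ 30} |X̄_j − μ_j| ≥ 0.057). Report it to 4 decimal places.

Per-experiment Hoeffding bound: 2·exp(−2·688·0.057²) = 2·exp(−4.47062) = 0.02288.
Union bound over 30 events: 30·0.02288 = 0.68641.

0.6864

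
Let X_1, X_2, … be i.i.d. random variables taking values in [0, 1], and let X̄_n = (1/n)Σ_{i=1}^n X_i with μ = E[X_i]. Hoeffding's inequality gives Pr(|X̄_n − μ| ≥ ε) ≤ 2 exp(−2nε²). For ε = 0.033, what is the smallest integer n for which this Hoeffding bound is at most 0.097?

Require 2·exp(−2nε²) ≤ 0.097, i.e. 2nε² ≥ ln(2/0.097) = 3.026191.
So n ≥ 3.026191 / (2·0.033²) = 1389.436.
The smallest integer n is 1390.

1390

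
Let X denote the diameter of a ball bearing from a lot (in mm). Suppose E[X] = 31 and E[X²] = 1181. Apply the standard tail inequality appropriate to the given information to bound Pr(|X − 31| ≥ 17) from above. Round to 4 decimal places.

0.7612

The first two moments determine the variance, so Chebyshev's inequality is the sharpest standard bound available.
Var(X) = E[X²] − (E[X])² = 1181 − 961 = 220.
Chebyshev's inequality: Pr(|X − μ| ≥ t) ≤ Var(X)/t² = 220/289 = 0.7612.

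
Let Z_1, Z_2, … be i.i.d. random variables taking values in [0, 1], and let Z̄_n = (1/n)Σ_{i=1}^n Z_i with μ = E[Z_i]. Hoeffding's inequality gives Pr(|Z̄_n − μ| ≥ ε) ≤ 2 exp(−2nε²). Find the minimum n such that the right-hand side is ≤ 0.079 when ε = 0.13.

Require 2·exp(−2nε²) ≤ 0.079, i.e. 2nε² ≥ ln(2/0.079) = 3.231455.
So n ≥ 3.231455 / (2·0.13²) = 95.605.
The smallest integer n is 96.

96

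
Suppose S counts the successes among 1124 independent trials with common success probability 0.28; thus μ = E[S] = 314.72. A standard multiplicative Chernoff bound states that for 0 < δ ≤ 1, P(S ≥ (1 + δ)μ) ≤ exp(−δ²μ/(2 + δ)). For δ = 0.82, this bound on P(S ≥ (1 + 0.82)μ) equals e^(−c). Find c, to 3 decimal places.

c = δ²μ/(2 + δ) = 0.82²·314.72/(2 + 0.82) = 75.0417.

75.042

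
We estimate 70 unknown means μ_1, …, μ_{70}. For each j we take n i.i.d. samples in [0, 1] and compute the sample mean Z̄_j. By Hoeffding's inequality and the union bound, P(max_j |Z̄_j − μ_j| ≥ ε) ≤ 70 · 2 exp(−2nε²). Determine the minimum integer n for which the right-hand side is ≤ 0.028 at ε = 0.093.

493

Need 2·70·exp(−2nε²) ≤ 0.028, i.e. exp(−2nε²) ≤ 0.028/140.
So 2nε² ≥ ln(140/0.028) = 8.517193.
Hence n ≥ 8.517193/(2·0.093²) = 492.380.
The smallest integer n is 493.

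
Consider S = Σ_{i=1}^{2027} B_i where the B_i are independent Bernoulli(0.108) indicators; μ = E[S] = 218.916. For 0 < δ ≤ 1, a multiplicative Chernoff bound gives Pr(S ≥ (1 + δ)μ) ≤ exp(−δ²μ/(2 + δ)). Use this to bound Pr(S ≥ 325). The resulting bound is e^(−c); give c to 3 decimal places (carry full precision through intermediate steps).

Write 325 = (1 + δ)μ, so δ = 325/218.916 − 1 = 0.4845877…
Then the exponent is δ²μ/(2 + δ) = (325 − μ)² / (μ·(2 + δ)) = 20.690355.

20.690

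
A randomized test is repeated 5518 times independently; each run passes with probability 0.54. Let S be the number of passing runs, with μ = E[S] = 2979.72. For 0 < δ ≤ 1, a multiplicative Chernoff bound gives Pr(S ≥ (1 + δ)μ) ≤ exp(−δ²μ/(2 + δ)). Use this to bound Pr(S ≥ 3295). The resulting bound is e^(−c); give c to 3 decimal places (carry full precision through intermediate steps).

15.842

Write 3295 = (1 + δ)μ, so δ = 3295/2979.72 − 1 = 0.1058086…
Then the exponent is δ²μ/(2 + δ) = (3295 − μ)² / (μ·(2 + δ)) = 15.841580.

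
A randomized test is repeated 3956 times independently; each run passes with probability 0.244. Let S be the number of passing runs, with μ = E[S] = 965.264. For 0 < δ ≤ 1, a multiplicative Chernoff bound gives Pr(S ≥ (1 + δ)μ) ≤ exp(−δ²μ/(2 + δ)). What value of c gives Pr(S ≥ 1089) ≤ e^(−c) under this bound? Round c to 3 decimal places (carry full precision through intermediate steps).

Write 1089 = (1 + δ)μ, so δ = 1089/965.264 − 1 = 0.1281888…
Then the exponent is δ²μ/(2 + δ) = (1089 − μ)² / (μ·(2 + δ)) = 7.453082.

7.453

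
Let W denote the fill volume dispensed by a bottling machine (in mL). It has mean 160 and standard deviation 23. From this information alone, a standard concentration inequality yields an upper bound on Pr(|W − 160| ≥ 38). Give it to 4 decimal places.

0.3663

Mean and variance are known, so Chebyshev's inequality applies.
Chebyshev: Pr(|W − μ| ≥ t) ≤ Var(W)/t².
Var(W) = σ² = 23² = 529.
Bound = 529 / 1444 = 0.3663.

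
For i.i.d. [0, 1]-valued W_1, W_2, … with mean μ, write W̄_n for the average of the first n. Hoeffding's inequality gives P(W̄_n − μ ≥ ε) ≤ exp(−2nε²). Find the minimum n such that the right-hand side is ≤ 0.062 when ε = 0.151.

61

Require exp(−2nε²) ≤ 0.062, i.e. 2nε² ≥ ln(1/0.062) = 2.780621.
So n ≥ 2.780621 / (2·0.151²) = 60.976.
The smallest integer n is 61.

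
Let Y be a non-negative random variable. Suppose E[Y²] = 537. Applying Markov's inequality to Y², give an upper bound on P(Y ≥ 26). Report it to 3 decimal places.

Since Y ≥ 0, the event {Y ≥ 26} is the same as {Y² ≥ 676}.
Markov's inequality applied to Y² gives P(Y² ≥ 676) ≤ E[Y²]/676 = 537/676 = 0.7944.

0.794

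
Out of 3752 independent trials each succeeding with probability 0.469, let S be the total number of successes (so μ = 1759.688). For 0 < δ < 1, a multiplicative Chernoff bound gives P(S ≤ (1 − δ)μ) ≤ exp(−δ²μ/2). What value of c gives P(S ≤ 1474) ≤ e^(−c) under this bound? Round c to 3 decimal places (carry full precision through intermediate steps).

Write 1474 = (1 − δ)μ, so δ = 1 − 1474/1759.688 = 0.1623515…
Then the exponent is δ²μ/2 = (μ − 1474)²/(2μ) = 23.190939.

23.191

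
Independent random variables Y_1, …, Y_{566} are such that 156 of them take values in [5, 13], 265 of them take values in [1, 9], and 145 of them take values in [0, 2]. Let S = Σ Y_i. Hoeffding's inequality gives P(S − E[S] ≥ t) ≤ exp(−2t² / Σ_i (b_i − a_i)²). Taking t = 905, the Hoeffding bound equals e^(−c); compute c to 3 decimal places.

Σ(b_i − a_i)² = 156·8² + 265·8² + 145·2² = 27524.
c = 2t² / 27524 = 2·905² / 27524 = 59.5135.

59.514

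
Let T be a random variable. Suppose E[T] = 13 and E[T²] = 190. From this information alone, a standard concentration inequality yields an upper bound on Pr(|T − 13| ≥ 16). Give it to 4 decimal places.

0.0820

The first two moments determine the variance, so Chebyshev's inequality is the sharpest standard bound available.
Var(T) = E[T²] − (E[T])² = 190 − 169 = 21.
Chebyshev's inequality: Pr(|T − μ| ≥ t) ≤ Var(T)/t² = 21/256 = 0.0820.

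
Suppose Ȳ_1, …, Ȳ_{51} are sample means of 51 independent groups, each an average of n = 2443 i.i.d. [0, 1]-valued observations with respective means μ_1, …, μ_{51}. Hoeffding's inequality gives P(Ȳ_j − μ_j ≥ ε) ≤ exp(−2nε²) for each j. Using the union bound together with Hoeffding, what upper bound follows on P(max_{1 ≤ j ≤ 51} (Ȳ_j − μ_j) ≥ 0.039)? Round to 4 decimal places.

Per-experiment Hoeffding bound: exp(−2·2443·0.039²) = exp(−7.43161) = 0.00059224.
Union bound over 51 events: 51·0.00059224 = 0.03020.

0.0302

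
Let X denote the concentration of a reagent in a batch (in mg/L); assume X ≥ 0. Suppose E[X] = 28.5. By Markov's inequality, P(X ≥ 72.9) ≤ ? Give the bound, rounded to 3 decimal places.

Markov's inequality: for a non-negative random variable, P(X ≥ a) ≤ E[X]/a.
Here E[X] = 28.5 and a = 72.9, so the bound is 28.5/72.9 = 0.3909.

0.391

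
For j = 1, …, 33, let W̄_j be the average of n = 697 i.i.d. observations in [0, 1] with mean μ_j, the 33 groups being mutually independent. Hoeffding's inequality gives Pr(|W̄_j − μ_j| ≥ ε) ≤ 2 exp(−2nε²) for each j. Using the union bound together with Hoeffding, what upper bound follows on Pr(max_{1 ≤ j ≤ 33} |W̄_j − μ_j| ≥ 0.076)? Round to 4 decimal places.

Per-experiment Hoeffding bound: 2·exp(−2·697·0.076²) = 2·exp(−8.05174) = 0.00063709.
Union bound over 33 events: 33·0.00063709 = 0.02102.

0.0210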